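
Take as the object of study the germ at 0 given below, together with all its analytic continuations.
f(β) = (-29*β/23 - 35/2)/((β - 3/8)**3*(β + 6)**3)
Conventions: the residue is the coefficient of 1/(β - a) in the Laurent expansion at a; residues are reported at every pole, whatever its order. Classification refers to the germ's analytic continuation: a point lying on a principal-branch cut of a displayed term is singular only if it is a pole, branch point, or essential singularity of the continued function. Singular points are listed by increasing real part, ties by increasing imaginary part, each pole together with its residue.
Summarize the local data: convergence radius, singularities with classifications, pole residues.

Denominator factor (β + 6)^3: pole of order 3 at -6, modulus 6.
Denominator factor (β - 3/8)^3: pole of order 3 at 3/8, modulus 3/8.
The radius of convergence is the smallest modulus among the singular points: 3/8.
At the order-3 pole -6 set g(β) = (β - (-6))^3*f(β) = (-29*β/23 - 35/2)/(β - 3/8)**3.
Order-3 pole: residue = g''(a)/2; g''(-6) = 42065920/2645193591, so the residue is 21032960/2645193591.
At the order-3 pole 3/8 set g(β) = (β - (3/8))^3*f(β) = (-29*β/23 - 35/2)/(β + 6)**3.
Order-3 pole: residue = g''(a)/2; g''(3/8) = -42065920/2645193591, so the residue is -21032960/2645193591.
List the singular points by increasing real part (a conjugate pair: the negative imaginary part first).

Radius of convergence at 0: 3/8.
At -6: a pole of order 3; residue 21032960/2645193591.
At 3/8: a pole of order 3; residue -21032960/2645193591.


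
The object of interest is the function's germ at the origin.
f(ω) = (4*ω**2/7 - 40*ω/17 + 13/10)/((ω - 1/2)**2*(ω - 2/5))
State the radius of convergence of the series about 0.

The radius of convergence is 2/5.

Denominator factor (ω - 1/2)^2: pole of order 2 at 1/2, modulus 1/2.
Denominator factor (ω - 2/5): pole of order 1 at 2/5, modulus 2/5.
The radius of convergence is the smallest modulus among the singular points: 2/5.


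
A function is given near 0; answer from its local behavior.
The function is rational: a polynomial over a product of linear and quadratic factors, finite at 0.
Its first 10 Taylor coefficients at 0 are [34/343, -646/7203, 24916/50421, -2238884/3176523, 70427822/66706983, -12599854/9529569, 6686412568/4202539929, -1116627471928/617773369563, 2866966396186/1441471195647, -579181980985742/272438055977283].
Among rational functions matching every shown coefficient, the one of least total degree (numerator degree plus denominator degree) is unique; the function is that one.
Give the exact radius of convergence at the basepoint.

The radius of convergence is 7/6.

No rational of total degree below 8 reproduces all 10 coefficients; solving the [2/6] Pade equations on them gives f(χ) = (-15*χ**2 - 17*χ/6 - 17/4)/((χ - 3)**3*(χ + 7/6)**3), whose expansion matches every shown term.
Denominator factor (χ + 7/6)^3: pole of order 3 at -7/6, modulus 7/6.
Denominator factor (χ - 3)^3: pole of order 3 at 3, modulus 3.
The radius of convergence is the smallest modulus among the singular points: 7/6.


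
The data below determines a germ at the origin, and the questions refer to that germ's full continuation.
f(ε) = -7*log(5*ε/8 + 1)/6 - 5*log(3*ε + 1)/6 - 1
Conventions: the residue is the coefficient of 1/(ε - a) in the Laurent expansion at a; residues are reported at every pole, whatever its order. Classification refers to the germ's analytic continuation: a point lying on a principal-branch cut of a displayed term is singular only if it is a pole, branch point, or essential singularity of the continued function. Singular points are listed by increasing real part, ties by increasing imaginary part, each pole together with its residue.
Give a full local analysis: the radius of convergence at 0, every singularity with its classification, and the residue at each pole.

Branch term (-7/6)*log(1 - ε/(-8/5)): its argument vanishes at ε = -8/5, a logarithmic branch point, modulus 8/5.
Branch term (-5/6)*log(1 - ε/(-1/3)): its argument vanishes at ε = -1/3, a logarithmic branch point, modulus 1/3.
The radius of convergence is the smallest modulus among the singular points: 1/3.
List the singular points by increasing real part (a conjugate pair: the negative imaginary part first).

Radius of convergence at 0: 1/3.
At -8/5: a logarithmic branch point.
At -1/3: a logarithmic branch point.


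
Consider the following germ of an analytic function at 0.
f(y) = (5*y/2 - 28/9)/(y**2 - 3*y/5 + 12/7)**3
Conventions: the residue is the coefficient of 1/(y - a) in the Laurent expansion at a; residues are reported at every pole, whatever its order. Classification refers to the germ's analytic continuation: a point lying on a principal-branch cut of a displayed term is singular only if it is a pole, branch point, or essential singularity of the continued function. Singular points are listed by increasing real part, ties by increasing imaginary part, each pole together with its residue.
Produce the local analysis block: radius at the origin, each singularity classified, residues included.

Denominator factor (y**2 - 3*y/5 + 12/7)^3: discriminant -1137/175, complex-conjugate roots (3/10) + ((1/70)*sqrt(7959))*i and (3/10) - ((1/70)*sqrt(7959))*i; poles of order 3, moduli (2/7)*sqrt(21) and (2/7)*sqrt(21).
The radius of convergence is the smallest modulus among the singular points: (2/7)*sqrt(21).
The factor y**2 - 3*y/5 + 12/7 splits as (y - a)(y - a') with a = (3/10) - ((1/70)*sqrt(7959))*i, a' = (3/10) + ((1/70)*sqrt(7959))*i. At the order-3 pole a set g(y) = (y - a)^3*f(y) = [5*y/2 - 28/9] / (y - a')^3.
Order-3 pole: residue = g''(a)/2; g''((3/10) - ((1/70)*sqrt(7959))*i) = -((13015625/4409635059)*sqrt(7959))*i, so the residue is -((13015625/8819270118)*sqrt(7959))*i.
The factor y**2 - 3*y/5 + 12/7 splits as (y - a)(y - a') with a = (3/10) + ((1/70)*sqrt(7959))*i, a' = (3/10) - ((1/70)*sqrt(7959))*i. At the order-3 pole a set g(y) = (y - a)^3*f(y) = [5*y/2 - 28/9] / (y - a')^3.
Order-3 pole: residue = g''(a)/2; g''((3/10) + ((1/70)*sqrt(7959))*i) = ((13015625/4409635059)*sqrt(7959))*i, so the residue is ((13015625/8819270118)*sqrt(7959))*i.
List the singular points by increasing real part (a conjugate pair: the negative imaginary part first).

Radius of convergence at 0: (2/7)*sqrt(21).
At (3/10) - ((1/70)*sqrt(7959))*i: a pole of order 3; residue -((13015625/8819270118)*sqrt(7959))*i.
At (3/10) + ((1/70)*sqrt(7959))*i: a pole of order 3; residue ((13015625/8819270118)*sqrt(7959))*i.


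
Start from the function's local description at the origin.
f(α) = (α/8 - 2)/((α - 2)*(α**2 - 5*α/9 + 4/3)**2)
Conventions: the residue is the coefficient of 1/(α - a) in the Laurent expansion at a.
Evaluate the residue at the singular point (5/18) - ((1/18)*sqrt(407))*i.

The residue is (567/11552) + ((21281859/1913577248)*sqrt(407))*i.


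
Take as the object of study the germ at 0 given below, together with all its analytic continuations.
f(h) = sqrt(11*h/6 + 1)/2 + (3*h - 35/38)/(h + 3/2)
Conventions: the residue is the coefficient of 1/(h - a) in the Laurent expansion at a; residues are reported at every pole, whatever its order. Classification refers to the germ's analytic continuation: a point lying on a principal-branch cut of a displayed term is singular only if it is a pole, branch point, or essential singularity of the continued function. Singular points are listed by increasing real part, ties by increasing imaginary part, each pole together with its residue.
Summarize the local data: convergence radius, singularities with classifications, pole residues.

Radius of convergence at 0: 6/11.
At -3/2: a pole of order 1; residue -103/19.
At -6/11: an algebraic (square-root) branch point.

Denominator factor (h + 3/2): pole of order 1 at -3/2, modulus 3/2.
Branch term (1/2)*sqrt(1 - h/(-6/11)): its argument vanishes at h = -6/11, a square-root branch point, modulus 6/11.
The radius of convergence is the smallest modulus among the singular points: 6/11.
The branch term is analytic at -3/2 and contributes nothing to the residue; only the rational part matters.
At the order-1 pole -3/2 set g(h) = (h - (-3/2))*(rational part) = 3*h - 35/38.
Simple pole: residue = g(a) at a = -3/2, which is -103/19.
List the singular points by increasing real part (a conjugate pair: the negative imaginary part first).


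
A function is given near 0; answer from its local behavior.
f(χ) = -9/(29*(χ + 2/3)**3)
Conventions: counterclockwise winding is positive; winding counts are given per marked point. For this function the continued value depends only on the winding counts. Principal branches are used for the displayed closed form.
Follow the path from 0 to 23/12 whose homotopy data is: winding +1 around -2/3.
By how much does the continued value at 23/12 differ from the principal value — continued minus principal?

Continued minus principal equals 0.

The function is rational, hence single-valued: continuing it around any pole returns the same value, so the difference is 0.


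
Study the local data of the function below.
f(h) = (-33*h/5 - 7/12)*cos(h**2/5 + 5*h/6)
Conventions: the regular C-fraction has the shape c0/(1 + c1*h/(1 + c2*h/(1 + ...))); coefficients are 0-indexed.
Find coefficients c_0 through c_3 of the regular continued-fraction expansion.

Taylor coefficients (expand at 0): a_0 = -7/12, a_1 = -33/5, a_2 = 175/864, a_3 = 43/18.
c0 = a_0 = -7/12. Peel one level at a time: if S = 1 + c*h/S' with S'(0) = 1, then c is the h-coefficient of S and S' = c*h/(S - 1).
S_1 = c0/f = 1 + (-396/35)*h + (11321377/88200)*h^2 + ...; c1 = -396/35.
S_2 = c1*h/(S_1 - 1) = 1 + (11321377/997920)*h + (295009465/812934144)*h^2 + ...; c2 = 11321377/997920.
S_3 = c2*h/(S_2 - 1) = 1 + (-10325331275/322795101024)*h + ...; c3 = -10325331275/322795101024.

The regular C-fraction coefficients are [-7/12, -396/35, 11321377/997920, -10325331275/322795101024].


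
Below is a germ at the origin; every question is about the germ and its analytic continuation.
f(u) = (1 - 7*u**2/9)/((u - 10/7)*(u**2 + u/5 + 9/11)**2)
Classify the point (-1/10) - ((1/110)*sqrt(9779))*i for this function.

The point is a pole of order 2.

The denominator factor u**2 + u/5 + 9/11 vanishes at (-1/10) - ((1/110)*sqrt(9779))*i and appears to the power 2; the numerator there equals (8023/4950) - ((7/4950)*sqrt(9779))*i, nonzero, and no other factor vanishes.
Hence a pole whose order is the multiplicity, 2.


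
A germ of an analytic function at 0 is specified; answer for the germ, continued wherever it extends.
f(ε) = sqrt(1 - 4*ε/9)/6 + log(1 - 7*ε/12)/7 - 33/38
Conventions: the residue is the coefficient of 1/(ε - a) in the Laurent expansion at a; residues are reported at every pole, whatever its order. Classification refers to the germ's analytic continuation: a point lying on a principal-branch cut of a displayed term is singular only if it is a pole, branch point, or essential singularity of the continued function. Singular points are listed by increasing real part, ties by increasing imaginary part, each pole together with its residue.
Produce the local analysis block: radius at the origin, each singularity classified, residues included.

Radius of convergence at 0: 12/7.
At 12/7: a logarithmic branch point.
At 9/4: an algebraic (square-root) branch point.

Branch term (1/6)*sqrt(1 - ε/(9/4)): its argument vanishes at ε = 9/4, a square-root branch point, modulus 9/4.
Branch term (1/7)*log(1 - ε/(12/7)): its argument vanishes at ε = 12/7, a logarithmic branch point, modulus 12/7.
The radius of convergence is the smallest modulus among the singular points: 12/7.
List the singular points by increasing real part (a conjugate pair: the negative imaginary part first).


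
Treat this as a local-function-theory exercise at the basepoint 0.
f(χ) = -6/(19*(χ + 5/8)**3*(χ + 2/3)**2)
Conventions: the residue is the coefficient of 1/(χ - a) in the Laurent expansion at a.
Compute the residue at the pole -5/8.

The residue is -5971968/19.

At the order-3 pole -5/8 set g(χ) = (χ - (-5/8))^3*f(χ) = -6/(19*(χ + 2/3)**2).
Order-3 pole: residue = g''(a)/2; g''(-5/8) = -11943936/19, so the residue is -5971968/19.


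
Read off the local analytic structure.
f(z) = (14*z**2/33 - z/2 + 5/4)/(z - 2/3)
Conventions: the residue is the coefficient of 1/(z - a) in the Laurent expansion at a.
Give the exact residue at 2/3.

The residue is 1313/1188.

At the order-1 pole 2/3 set g(z) = (z - (2/3))*f(z) = 14*z**2/33 - z/2 + 5/4.
Simple pole: residue = g(a) at a = 2/3, which is 1313/1188.


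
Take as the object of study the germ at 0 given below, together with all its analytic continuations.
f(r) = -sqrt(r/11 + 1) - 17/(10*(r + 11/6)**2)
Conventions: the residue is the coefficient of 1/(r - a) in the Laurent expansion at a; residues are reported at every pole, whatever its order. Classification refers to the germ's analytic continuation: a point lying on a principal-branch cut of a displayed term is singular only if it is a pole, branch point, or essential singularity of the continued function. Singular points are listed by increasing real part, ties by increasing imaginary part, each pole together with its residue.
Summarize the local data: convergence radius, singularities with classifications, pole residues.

Denominator factor (r + 11/6)^2: pole of order 2 at -11/6, modulus 11/6.
Branch term (-1)*sqrt(1 - r/(-11)): its argument vanishes at r = -11, a square-root branch point, modulus 11.
The radius of convergence is the smallest modulus among the singular points: 11/6.
The branch term is analytic at -11/6 and contributes nothing to the residue; only the rational part matters.
At the order-2 pole -11/6 set g(r) = (r - (-11/6))^2*(rational part) = -17/10.
Order-2 pole: residue = g'(a); g'(-11/6) = 0, so the residue is 0.
List the singular points by increasing real part (a conjugate pair: the negative imaginary part first).

Radius of convergence at 0: 11/6.
At -11: an algebraic (square-root) branch point.
At -11/6: a pole of order 2; residue 0.


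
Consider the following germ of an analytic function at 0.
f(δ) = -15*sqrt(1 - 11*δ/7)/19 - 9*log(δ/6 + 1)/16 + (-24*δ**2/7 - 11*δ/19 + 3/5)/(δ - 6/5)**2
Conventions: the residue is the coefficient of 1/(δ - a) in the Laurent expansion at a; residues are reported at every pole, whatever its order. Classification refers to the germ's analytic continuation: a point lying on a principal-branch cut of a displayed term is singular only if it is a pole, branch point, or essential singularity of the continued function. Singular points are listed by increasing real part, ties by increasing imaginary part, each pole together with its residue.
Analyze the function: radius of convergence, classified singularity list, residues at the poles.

Denominator factor (δ - 6/5)^2: pole of order 2 at 6/5, modulus 6/5.
Branch term (-9/16)*log(1 - δ/(-6)): its argument vanishes at δ = -6, a logarithmic branch point, modulus 6.
Branch term (-15/19)*sqrt(1 - δ/(7/11)): its argument vanishes at δ = 7/11, a square-root branch point, modulus 7/11.
The radius of convergence is the smallest modulus among the singular points: 7/11.
The branch terms are analytic at 6/5 and contribute nothing to the residue; only the rational part matters.
At the order-2 pole 6/5 set g(δ) = (δ - (6/5))^2*(rational part) = -24*δ**2/7 - 11*δ/19 + 3/5.
Order-2 pole: residue = g'(a); g'(6/5) = -5857/665, so the residue is -5857/665.
List the singular points by increasing real part (a conjugate pair: the negative imaginary part first).

Radius of convergence at 0: 7/11.
At -6: a logarithmic branch point.
At 7/11: an algebraic (square-root) branch point.
At 6/5: a pole of order 2; residue -5857/665.


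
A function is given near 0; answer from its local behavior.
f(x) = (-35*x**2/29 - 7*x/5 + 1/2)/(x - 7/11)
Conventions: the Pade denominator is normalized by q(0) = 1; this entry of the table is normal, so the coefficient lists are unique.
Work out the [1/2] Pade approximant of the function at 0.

Taylor coefficients needed (expand at 0): a_0 = -11/14, a_1 = 473/490, a_2 = 339537/99470, a_3 = 3734907/696290.
Write the denominator as Q(x) = 1 + q1*x + q2*x^2. Requiring Q*f - P = O(x^4) with deg P <= 1 kills the coefficients of x^2..x^3 in Q*f:
  x^2: a_2 + q1*a_1 + q2*a_0 = 0, i.e. 339537/99470 + (473/490)*q1 + (-11/14)*q2 = 0.
  x^3: a_3 + q1*a_2 + q2*a_1 = 0, i.e. 3734907/696290 + (339537/99470)*q1 + (473/490)*q2 = 0.
Solving this linear system: q1 = -30867/14854, q2 = 771675/430766.
The numerator is Q*f truncated at degree 1: P0 = a_0 = -11/14; P1 = a_1 + q1*a_0 = 385913/148540.

The Pade approximant has numerator coefficients [-11/14, 385913/148540]; denominator coefficients [1, -30867/14854, 771675/430766].


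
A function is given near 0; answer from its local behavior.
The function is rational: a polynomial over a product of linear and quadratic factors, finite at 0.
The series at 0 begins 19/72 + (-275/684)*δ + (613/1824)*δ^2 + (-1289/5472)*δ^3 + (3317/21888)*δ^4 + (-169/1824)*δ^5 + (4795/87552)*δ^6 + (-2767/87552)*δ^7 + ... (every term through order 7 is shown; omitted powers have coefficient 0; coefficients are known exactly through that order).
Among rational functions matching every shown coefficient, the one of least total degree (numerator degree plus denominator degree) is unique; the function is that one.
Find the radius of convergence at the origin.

No rational of total degree below 3 reproduces all 8 coefficients; solving the [1/2] Pade equations on them gives f(δ) = (19/18 - 21*δ/38)/(δ + 2)**2, whose expansion matches every shown term.
Denominator factor (δ + 2)^2: pole of order 2 at -2, modulus 2.
The radius of convergence is the smallest modulus among the singular points: 2.

The radius of convergence is 2.


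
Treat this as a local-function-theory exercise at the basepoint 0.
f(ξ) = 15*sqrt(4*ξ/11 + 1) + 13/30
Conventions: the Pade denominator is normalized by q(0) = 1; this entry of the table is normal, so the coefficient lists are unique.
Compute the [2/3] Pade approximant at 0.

Taylor coefficients needed (expand at 0): a_0 = 463/30, a_1 = 30/11, a_2 = -30/121, a_3 = 60/1331, a_4 = -150/14641, a_5 = 420/161051.
Write the denominator as Q(ξ) = 1 + q1*ξ + q2*ξ^2 + q3*ξ^3. Requiring Q*f - P = O(ξ^6) with deg P <= 2 kills the coefficients of ξ^3..ξ^5 in Q*f:
  ξ^3: a_3 + q1*a_2 + q2*a_1 + q3*a_0 = 0, i.e. 60/1331 + (-30/121)*q1 + (30/11)*q2 + (463/30)*q3 = 0.
  ξ^4: a_4 + q1*a_3 + q2*a_2 + q3*a_1 = 0, i.e. -150/14641 + (60/1331)*q1 + (-30/121)*q2 + (30/11)*q3 = 0.
  ξ^5: a_5 + q1*a_4 + q2*a_3 + q3*a_2 = 0, i.e. 420/161051 + (-150/14641)*q1 + (60/1331)*q2 + (-30/121)*q3 = 0.
Solving this linear system: q1 = 8152/24893, q2 = 4089/273823, q3 = -900/3012053.
The numerator is Q*f truncated at degree 2: P0 = a_0 = 463/30; P1 = a_1 + q1*a_0 = 2905538/373395; P2 = a_2 + q1*a_1 + q2*a_0 = 217979/248930.

The Pade approximant has numerator coefficients [463/30, 2905538/373395, 217979/248930]; denominator coefficients [1, 8152/24893, 4089/273823, -900/3012053].


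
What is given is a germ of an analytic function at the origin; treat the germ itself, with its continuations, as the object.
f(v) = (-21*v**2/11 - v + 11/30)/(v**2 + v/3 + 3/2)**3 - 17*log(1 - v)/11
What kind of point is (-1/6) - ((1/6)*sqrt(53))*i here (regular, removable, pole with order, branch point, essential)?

The denominator factor v**2 + v/3 + 3/2 vanishes at (-1/6) - ((1/6)*sqrt(53))*i and appears to the power 3; the numerator there equals (181/55) + ((2/33)*sqrt(53))*i, nonzero, and no other factor vanishes.
The branch terms are analytic at this point.
Hence a pole whose order is the multiplicity, 3.

The point is a pole of order 3.


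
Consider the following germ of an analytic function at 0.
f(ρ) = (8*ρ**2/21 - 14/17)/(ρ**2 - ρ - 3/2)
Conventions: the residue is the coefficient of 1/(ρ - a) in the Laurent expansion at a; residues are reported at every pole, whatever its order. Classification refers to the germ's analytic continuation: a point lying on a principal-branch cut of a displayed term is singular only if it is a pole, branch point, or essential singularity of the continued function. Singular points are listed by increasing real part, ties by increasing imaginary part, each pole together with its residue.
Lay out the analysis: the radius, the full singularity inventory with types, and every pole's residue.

Radius of convergence at 0: -1/2 + (1/2)*sqrt(7).
At 1/2 - (1/2)*sqrt(7): a pole of order 1; residue 4/21 + (22/2499)*sqrt(7).
At 1/2 + (1/2)*sqrt(7): a pole of order 1; residue 4/21 - (22/2499)*sqrt(7).

Denominator factor (ρ**2 - ρ - 3/2): discriminant 7, real irrational roots 1/2 + (1/2)*sqrt(7) and 1/2 - (1/2)*sqrt(7); poles of order 1, moduli 1/2 + (1/2)*sqrt(7) and -1/2 + (1/2)*sqrt(7).
The radius of convergence is the smallest modulus among the singular points: -1/2 + (1/2)*sqrt(7).
The factor ρ**2 - ρ - 3/2 splits as (ρ - a)(ρ - a') with a = 1/2 - (1/2)*sqrt(7), a' = 1/2 + (1/2)*sqrt(7). At the order-1 pole a set g(ρ) = (ρ - a)*f(ρ) = [8*ρ**2/21 - 14/17] / (ρ - a').
Simple pole: residue = g(a) at a = 1/2 - (1/2)*sqrt(7), which is 4/21 + (22/2499)*sqrt(7).
The factor ρ**2 - ρ - 3/2 splits as (ρ - a)(ρ - a') with a = 1/2 + (1/2)*sqrt(7), a' = 1/2 - (1/2)*sqrt(7). At the order-1 pole a set g(ρ) = (ρ - a)*f(ρ) = [8*ρ**2/21 - 14/17] / (ρ - a').
Simple pole: residue = g(a) at a = 1/2 + (1/2)*sqrt(7), which is 4/21 - (22/2499)*sqrt(7).
List the singular points by increasing real part (a conjugate pair: the negative imaginary part first).


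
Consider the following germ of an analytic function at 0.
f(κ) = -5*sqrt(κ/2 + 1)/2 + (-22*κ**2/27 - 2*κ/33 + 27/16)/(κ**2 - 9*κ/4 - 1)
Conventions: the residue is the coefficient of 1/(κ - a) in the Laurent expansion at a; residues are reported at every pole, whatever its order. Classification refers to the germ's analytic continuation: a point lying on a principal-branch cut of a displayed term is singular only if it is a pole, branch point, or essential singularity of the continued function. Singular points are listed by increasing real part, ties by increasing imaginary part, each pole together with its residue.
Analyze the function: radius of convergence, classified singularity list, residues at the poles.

Radius of convergence at 0: -9/8 + (1/8)*sqrt(145).
At -2: an algebraic (square-root) branch point.
At 9/8 - (1/8)*sqrt(145): a pole of order 1; residue -125/132 + (2989/86130)*sqrt(145).
At 9/8 + (1/8)*sqrt(145): a pole of order 1; residue -125/132 - (2989/86130)*sqrt(145).

Denominator factor (κ**2 - 9*κ/4 - 1): discriminant 145/16, real irrational roots 9/8 + (1/8)*sqrt(145) and 9/8 - (1/8)*sqrt(145); poles of order 1, moduli 9/8 + (1/8)*sqrt(145) and -9/8 + (1/8)*sqrt(145).
Branch term (-5/2)*sqrt(1 - κ/(-2)): its argument vanishes at κ = -2, a square-root branch point, modulus 2.
The radius of convergence is the smallest modulus among the singular points: -9/8 + (1/8)*sqrt(145).
The branch term is analytic at 9/8 - (1/8)*sqrt(145) and contributes nothing to the residue; only the rational part matters.
The factor κ**2 - 9*κ/4 - 1 splits as (κ - a)(κ - a') with a = 9/8 - (1/8)*sqrt(145), a' = 9/8 + (1/8)*sqrt(145). At the order-1 pole a set g(κ) = (κ - a)*(rational part) = [-22*κ**2/27 - 2*κ/33 + 27/16] / (κ - a').
Simple pole: residue = g(a) at a = 9/8 - (1/8)*sqrt(145), which is -125/132 + (2989/86130)*sqrt(145).
The branch term is analytic at 9/8 + (1/8)*sqrt(145) and contributes nothing to the residue; only the rational part matters.
The factor κ**2 - 9*κ/4 - 1 splits as (κ - a)(κ - a') with a = 9/8 + (1/8)*sqrt(145), a' = 9/8 - (1/8)*sqrt(145). At the order-1 pole a set g(κ) = (κ - a)*(rational part) = [-22*κ**2/27 - 2*κ/33 + 27/16] / (κ - a').
Simple pole: residue = g(a) at a = 9/8 + (1/8)*sqrt(145), which is -125/132 - (2989/86130)*sqrt(145).
List the singular points by increasing real part (a conjugate pair: the negative imaginary part first).


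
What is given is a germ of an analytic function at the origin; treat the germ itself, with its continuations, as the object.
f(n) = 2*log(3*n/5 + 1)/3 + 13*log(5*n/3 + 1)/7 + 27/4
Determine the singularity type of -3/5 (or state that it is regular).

The term (13/7)*log(1 - n/(-3/5)) has argument 1 - -3/5/(-3/5) = 0 at -3/5: a logarithmic (infinitely-sheeted) branch point; the remaining terms are analytic or single-valued there.

The point is a logarithmic branch point.


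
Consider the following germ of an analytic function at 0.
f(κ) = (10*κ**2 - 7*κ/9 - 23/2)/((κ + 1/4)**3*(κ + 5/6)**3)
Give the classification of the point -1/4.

The point is a pole of order 3.

The denominator factor κ + 1/4 vanishes at -1/4 and appears to the power 3; the numerator there equals -769/72, nonzero, and no other factor vanishes.
Hence a pole whose order is the multiplicity, 3.


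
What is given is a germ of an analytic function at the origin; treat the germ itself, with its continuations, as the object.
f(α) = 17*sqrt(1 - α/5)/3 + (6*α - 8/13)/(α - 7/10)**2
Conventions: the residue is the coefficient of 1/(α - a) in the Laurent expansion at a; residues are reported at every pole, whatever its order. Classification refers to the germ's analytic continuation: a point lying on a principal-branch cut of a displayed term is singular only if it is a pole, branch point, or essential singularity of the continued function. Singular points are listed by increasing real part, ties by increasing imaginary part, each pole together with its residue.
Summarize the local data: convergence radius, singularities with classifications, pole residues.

Radius of convergence at 0: 7/10.
At 7/10: a pole of order 2; residue 6.
At 5: an algebraic (square-root) branch point.

Denominator factor (α - 7/10)^2: pole of order 2 at 7/10, modulus 7/10.
Branch term (17/3)*sqrt(1 - α/(5)): its argument vanishes at α = 5, a square-root branch point, modulus 5.
The radius of convergence is the smallest modulus among the singular points: 7/10.
The branch term is analytic at 7/10 and contributes nothing to the residue; only the rational part matters.
At the order-2 pole 7/10 set g(α) = (α - (7/10))^2*(rational part) = 6*α - 8/13.
Order-2 pole: residue = g'(a); g'(7/10) = 6, so the residue is 6.
List the singular points by increasing real part (a conjugate pair: the negative imaginary part first).


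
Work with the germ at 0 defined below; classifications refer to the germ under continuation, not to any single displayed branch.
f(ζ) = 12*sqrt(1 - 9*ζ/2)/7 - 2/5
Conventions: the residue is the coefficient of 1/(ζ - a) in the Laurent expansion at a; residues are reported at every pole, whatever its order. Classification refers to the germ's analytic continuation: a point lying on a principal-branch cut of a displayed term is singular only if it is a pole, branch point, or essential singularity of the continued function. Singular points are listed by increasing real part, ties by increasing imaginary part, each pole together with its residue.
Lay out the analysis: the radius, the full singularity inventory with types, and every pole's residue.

Branch term (12/7)*sqrt(1 - ζ/(2/9)): its argument vanishes at ζ = 2/9, a square-root branch point, modulus 2/9.
The radius of convergence is the smallest modulus among the singular points: 2/9.

Radius of convergence at 0: 2/9.
At 2/9: an algebraic (square-root) branch point.


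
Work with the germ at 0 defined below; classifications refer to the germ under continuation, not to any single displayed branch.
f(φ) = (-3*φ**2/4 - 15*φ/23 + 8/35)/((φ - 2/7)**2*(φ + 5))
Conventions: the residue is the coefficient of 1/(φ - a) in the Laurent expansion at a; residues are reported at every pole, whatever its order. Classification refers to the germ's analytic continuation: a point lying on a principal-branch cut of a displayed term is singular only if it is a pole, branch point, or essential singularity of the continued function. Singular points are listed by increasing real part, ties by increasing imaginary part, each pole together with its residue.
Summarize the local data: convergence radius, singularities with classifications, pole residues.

Denominator factor (φ + 5): pole of order 1 at -5, modulus 5.
Denominator factor (φ - 2/7)^2: pole of order 2 at 2/7, modulus 2/7.
The radius of convergence is the smallest modulus among the singular points: 2/7.
At the order-1 pole -5 set g(φ) = (φ - (-5))*f(φ) = (-3*φ**2/4 - 15*φ/23 + 8/35)/(φ - 2/7)**2.
Simple pole: residue = g(a) at a = -5, which is -343973/629740.
At the order-2 pole 2/7 set g(φ) = (φ - (2/7))^2*f(φ) = (-3*φ**2/4 - 15*φ/23 + 8/35)/(φ + 5).
Order-2 pole: residue = g'(a); g'(2/7) = -32083/157435, so the residue is -32083/157435.
List the singular points by increasing real part (a conjugate pair: the negative imaginary part first).

Radius of convergence at 0: 2/7.
At -5: a pole of order 1; residue -343973/629740.
At 2/7: a pole of order 2; residue -32083/157435.


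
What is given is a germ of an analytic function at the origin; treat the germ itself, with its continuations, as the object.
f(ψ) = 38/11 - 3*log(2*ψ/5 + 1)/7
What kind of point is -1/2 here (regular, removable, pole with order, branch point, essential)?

There is no denominator, hence no pole anywhere.
Branch term log(1 - ψ/(-5/2)): argument at -1/2 is 4/5, nonzero, so -1/2 is not its branch point (a point on a principal cut is still regular for the continued germ).
So the germ continues analytically to -1/2.

The point is a regular point.


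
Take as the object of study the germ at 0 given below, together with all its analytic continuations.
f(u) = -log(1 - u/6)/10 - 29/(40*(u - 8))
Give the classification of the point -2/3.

Denominator factors: u - 8 = -26/3 at u = -2/3 — none vanishes.
Branch term log(1 - u/(6)): argument at -2/3 is 10/9, nonzero, so -2/3 is not its branch point (a point on a principal cut is still regular for the continued germ).
So the germ continues analytically to -2/3.

The point is a regular point.


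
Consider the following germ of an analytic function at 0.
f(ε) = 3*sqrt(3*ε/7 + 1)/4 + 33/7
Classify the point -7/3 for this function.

The term (3/4)*sqrt(1 - ε/(-7/3)) has argument 1 - -7/3/(-7/3) = 0 at -7/3: a square-root (algebraic, two-sheeted) branch point; the remaining terms are analytic or single-valued there.

The point is an algebraic (square-root) branch point.


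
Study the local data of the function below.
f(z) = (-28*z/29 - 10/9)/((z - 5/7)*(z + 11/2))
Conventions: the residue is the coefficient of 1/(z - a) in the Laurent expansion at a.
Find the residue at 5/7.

The residue is -6580/22707.

At the order-1 pole 5/7 set g(z) = (z - (5/7))*f(z) = (-28*z/29 - 10/9)/(z + 11/2).
Simple pole: residue = g(a) at a = 5/7, which is -6580/22707.


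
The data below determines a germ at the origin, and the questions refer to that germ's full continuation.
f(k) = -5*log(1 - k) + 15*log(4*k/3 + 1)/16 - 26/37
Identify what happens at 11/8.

There is no denominator, hence no pole anywhere.
Branch term log(1 - k/(-3/4)): argument at 11/8 is 17/6, nonzero, so 11/8 is not its branch point (a point on a principal cut is still regular for the continued germ).
Branch term log(1 - k/(1)): argument at 11/8 is -3/8, nonzero, so 11/8 is not its branch point (a point on a principal cut is still regular for the continued germ).
So the germ continues analytically to 11/8.

The point is a regular point.


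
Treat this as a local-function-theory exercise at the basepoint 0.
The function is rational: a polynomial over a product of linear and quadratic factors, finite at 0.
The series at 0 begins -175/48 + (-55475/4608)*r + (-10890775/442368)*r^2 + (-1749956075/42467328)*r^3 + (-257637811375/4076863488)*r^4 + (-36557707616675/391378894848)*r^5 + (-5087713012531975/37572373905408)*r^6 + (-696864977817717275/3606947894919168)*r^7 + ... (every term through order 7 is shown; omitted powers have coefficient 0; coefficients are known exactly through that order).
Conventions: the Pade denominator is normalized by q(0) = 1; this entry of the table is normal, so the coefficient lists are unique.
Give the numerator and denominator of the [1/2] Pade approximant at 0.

Taylor coefficients needed (read off): a_0 = -175/48, a_1 = -55475/4608, a_2 = -10890775/442368, a_3 = -1749956075/42467328.
Write the denominator as Q(r) = 1 + q1*r + q2*r^2. Requiring Q*f - P = O(r^4) with deg P <= 1 kills the coefficients of r^2..r^3 in Q*f:
  r^2: a_2 + q1*a_1 + q2*a_0 = 0, i.e. -10890775/442368 + (-55475/4608)*q1 + (-175/48)*q2 = 0.
  r^3: a_3 + q1*a_2 + q2*a_1 = 0, i.e. -1749956075/42467328 + (-10890775/442368)*q1 + (-55475/4608)*q2 = 0.
Solving this linear system: q1 = -202669/76512, q2 = 1220531/612096.
The numerator is Q*f truncated at degree 1: P0 = a_0 = -175/48; P1 = a_1 + q1*a_0 = -728875/306048.

The Pade approximant has numerator coefficients [-175/48, -728875/306048]; denominator coefficients [1, -202669/76512, 1220531/612096].


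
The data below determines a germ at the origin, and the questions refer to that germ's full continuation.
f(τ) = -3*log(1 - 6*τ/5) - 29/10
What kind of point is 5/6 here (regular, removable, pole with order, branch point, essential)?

The term (-3)*log(1 - τ/(5/6)) has argument 1 - 5/6/(5/6) = 0 at 5/6: a logarithmic (infinitely-sheeted) branch point; the remaining terms are analytic or single-valued there.

The point is a logarithmic branch point.


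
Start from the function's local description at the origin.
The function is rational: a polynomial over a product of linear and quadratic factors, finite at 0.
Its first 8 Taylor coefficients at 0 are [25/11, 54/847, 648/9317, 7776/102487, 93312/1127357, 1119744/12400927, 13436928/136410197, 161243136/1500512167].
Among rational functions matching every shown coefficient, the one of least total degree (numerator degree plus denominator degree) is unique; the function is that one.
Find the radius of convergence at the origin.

No rational of total degree below 2 reproduces all 8 coefficients; solving the [1/1] Pade equations on them gives f(j) = (31*j/14 - 25/12)/(j - 11/12), whose expansion matches every shown term.
Denominator factor (j - 11/12): pole of order 1 at 11/12, modulus 11/12.
The radius of convergence is the smallest modulus among the singular points: 11/12.

The radius of convergence is 11/12.


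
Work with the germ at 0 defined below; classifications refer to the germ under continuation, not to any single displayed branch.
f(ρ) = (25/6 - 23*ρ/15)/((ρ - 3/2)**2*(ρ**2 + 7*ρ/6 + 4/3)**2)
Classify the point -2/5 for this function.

The point is a regular point.

Denominator factors: ρ - 3/2 = -19/10 at ρ = -2/5; ρ**2 + 7*ρ/6 + 4/3 = 77/75 at ρ = -2/5 — none vanishes.
So the germ continues analytically to -2/5.


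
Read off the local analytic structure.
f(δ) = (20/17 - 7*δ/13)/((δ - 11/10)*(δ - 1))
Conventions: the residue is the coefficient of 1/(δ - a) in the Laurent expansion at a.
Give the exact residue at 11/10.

At the order-1 pole 11/10 set g(δ) = (δ - (11/10))*f(δ) = (20/17 - 7*δ/13)/(δ - 1).
Simple pole: residue = g(a) at a = 11/10, which is 1291/221.

The residue is 1291/221.


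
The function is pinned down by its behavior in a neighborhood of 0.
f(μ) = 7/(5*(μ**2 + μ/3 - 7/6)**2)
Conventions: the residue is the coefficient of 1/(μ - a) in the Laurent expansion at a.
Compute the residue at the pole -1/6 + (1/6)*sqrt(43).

The factor μ**2 + μ/3 - 7/6 splits as (μ - a)(μ - a') with a = -1/6 + (1/6)*sqrt(43), a' = -1/6 - (1/6)*sqrt(43). At the order-2 pole a set g(μ) = (μ - a)^2*f(μ) = [7/5] / (μ - a')^2.
Order-2 pole: residue = g'(a); g'(-1/6 + (1/6)*sqrt(43)) = -(378/9245)*sqrt(43), so the residue is -(378/9245)*sqrt(43).

The residue is -(378/9245)*sqrt(43).


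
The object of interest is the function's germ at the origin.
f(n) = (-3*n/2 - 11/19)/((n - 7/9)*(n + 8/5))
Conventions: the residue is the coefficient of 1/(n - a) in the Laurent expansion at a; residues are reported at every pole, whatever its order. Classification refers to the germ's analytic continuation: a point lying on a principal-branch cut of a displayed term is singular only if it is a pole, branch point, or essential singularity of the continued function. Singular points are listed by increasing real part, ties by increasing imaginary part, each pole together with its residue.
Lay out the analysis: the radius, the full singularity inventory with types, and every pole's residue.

Denominator factor (n - 7/9): pole of order 1 at 7/9, modulus 7/9.
Denominator factor (n + 8/5): pole of order 1 at -8/5, modulus 8/5.
The radius of convergence is the smallest modulus among the singular points: 7/9.
At the order-1 pole -8/5 set g(n) = (n - (-8/5))*f(n) = (-3*n/2 - 11/19)/(n - 7/9).
Simple pole: residue = g(a) at a = -8/5, which is -1557/2033.
At the order-1 pole 7/9 set g(n) = (n - (7/9))*f(n) = (-3*n/2 - 11/19)/(n + 8/5).
Simple pole: residue = g(a) at a = 7/9, which is -2985/4066.
List the singular points by increasing real part (a conjugate pair: the negative imaginary part first).

Radius of convergence at 0: 7/9.
At -8/5: a pole of order 1; residue -1557/2033.
At 7/9: a pole of order 1; residue -2985/4066.


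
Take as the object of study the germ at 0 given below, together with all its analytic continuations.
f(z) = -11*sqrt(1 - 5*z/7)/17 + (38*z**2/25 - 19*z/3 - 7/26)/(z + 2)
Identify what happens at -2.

The denominator factor z + 2 vanishes at -2 and appears to the power 1; the numerator there equals 36031/1950, nonzero, and no other factor vanishes.
The branch terms are analytic at this point.
Hence a pole whose order is the multiplicity, 1.

The point is a pole of order 1.


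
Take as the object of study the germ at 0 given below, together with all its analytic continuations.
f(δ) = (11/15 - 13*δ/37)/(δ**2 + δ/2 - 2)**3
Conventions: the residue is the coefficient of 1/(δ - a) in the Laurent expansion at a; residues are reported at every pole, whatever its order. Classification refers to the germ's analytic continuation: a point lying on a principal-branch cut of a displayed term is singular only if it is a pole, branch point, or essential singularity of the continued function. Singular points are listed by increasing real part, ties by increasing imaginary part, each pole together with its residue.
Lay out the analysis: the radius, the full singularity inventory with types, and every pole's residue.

Denominator factor (δ**2 + δ/2 - 2)^3: discriminant 33/4, real irrational roots -1/4 + (1/4)*sqrt(33) and -1/4 - (1/4)*sqrt(33); poles of order 3, moduli -1/4 + (1/4)*sqrt(33) and 1/4 + (1/4)*sqrt(33).
The radius of convergence is the smallest modulus among the singular points: -1/4 + (1/4)*sqrt(33).
The factor δ**2 + δ/2 - 2 splits as (δ - a)(δ - a') with a = -1/4 - (1/4)*sqrt(33), a' = -1/4 + (1/4)*sqrt(33). At the order-3 pole a set g(δ) = (δ - a)^3*f(δ) = [11/15 - 13*δ/37] / (δ - a')^3.
Order-3 pole: residue = g''(a)/2; g''(-1/4 - (1/4)*sqrt(33)) = -(58336/6648345)*sqrt(33), so the residue is -(29168/6648345)*sqrt(33).
The factor δ**2 + δ/2 - 2 splits as (δ - a)(δ - a') with a = -1/4 + (1/4)*sqrt(33), a' = -1/4 - (1/4)*sqrt(33). At the order-3 pole a set g(δ) = (δ - a)^3*f(δ) = [11/15 - 13*δ/37] / (δ - a')^3.
Order-3 pole: residue = g''(a)/2; g''(-1/4 + (1/4)*sqrt(33)) = (58336/6648345)*sqrt(33), so the residue is (29168/6648345)*sqrt(33).
List the singular points by increasing real part (a conjugate pair: the negative imaginary part first).

Radius of convergence at 0: -1/4 + (1/4)*sqrt(33).
At -1/4 - (1/4)*sqrt(33): a pole of order 3; residue -(29168/6648345)*sqrt(33).
At -1/4 + (1/4)*sqrt(33): a pole of order 3; residue (29168/6648345)*sqrt(33).


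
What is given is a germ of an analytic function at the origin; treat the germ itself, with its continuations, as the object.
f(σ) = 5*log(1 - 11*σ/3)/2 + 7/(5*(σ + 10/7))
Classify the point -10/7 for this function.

The denominator factor σ + 10/7 vanishes at -10/7 and appears to the power 1; the numerator there equals 7/5, nonzero, and no other factor vanishes.
The branch terms are analytic at this point.
Hence a pole whose order is the multiplicity, 1.

The point is a pole of order 1.
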